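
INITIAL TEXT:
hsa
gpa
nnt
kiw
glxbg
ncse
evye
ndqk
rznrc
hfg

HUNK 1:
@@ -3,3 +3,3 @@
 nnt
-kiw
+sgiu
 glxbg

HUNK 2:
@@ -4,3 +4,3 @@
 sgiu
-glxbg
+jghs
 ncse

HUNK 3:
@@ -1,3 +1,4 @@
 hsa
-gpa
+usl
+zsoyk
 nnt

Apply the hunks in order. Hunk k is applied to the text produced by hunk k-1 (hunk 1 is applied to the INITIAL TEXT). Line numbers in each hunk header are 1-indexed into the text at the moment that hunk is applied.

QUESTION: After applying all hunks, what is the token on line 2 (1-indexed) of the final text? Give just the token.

Hunk 1: at line 3 remove [kiw] add [sgiu] -> 10 lines: hsa gpa nnt sgiu glxbg ncse evye ndqk rznrc hfg
Hunk 2: at line 4 remove [glxbg] add [jghs] -> 10 lines: hsa gpa nnt sgiu jghs ncse evye ndqk rznrc hfg
Hunk 3: at line 1 remove [gpa] add [usl,zsoyk] -> 11 lines: hsa usl zsoyk nnt sgiu jghs ncse evye ndqk rznrc hfg
Final line 2: usl

Answer: usl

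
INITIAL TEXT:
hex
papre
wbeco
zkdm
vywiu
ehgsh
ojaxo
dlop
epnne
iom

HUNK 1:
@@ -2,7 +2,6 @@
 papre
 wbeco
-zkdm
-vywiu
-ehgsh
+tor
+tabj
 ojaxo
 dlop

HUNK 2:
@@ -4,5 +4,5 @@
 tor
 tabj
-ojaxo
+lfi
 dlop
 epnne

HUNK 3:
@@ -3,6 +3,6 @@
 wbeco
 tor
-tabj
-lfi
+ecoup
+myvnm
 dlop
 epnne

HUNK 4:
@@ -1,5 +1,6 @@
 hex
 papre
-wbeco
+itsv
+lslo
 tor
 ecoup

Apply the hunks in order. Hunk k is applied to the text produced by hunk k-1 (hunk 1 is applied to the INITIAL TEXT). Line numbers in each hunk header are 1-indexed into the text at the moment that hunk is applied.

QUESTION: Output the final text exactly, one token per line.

Answer: hex
papre
itsv
lslo
tor
ecoup
myvnm
dlop
epnne
iom

Derivation:
Hunk 1: at line 2 remove [zkdm,vywiu,ehgsh] add [tor,tabj] -> 9 lines: hex papre wbeco tor tabj ojaxo dlop epnne iom
Hunk 2: at line 4 remove [ojaxo] add [lfi] -> 9 lines: hex papre wbeco tor tabj lfi dlop epnne iom
Hunk 3: at line 3 remove [tabj,lfi] add [ecoup,myvnm] -> 9 lines: hex papre wbeco tor ecoup myvnm dlop epnne iom
Hunk 4: at line 1 remove [wbeco] add [itsv,lslo] -> 10 lines: hex papre itsv lslo tor ecoup myvnm dlop epnne iom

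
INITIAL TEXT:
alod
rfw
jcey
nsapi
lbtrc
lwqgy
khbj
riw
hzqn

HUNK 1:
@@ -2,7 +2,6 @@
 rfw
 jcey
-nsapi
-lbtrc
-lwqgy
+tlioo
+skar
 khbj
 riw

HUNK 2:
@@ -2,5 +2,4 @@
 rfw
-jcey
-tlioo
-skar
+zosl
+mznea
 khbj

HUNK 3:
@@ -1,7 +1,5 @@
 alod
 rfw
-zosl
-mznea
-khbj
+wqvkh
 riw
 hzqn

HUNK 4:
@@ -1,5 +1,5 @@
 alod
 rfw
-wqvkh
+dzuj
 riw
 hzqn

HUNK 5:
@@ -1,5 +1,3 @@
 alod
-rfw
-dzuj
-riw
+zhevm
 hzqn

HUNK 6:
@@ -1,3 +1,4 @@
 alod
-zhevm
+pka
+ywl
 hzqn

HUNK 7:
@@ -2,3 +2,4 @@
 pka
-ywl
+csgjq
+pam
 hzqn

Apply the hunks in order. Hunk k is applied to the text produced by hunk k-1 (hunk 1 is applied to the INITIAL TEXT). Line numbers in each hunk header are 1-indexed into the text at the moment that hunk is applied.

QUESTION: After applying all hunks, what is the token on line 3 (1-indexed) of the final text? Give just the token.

Hunk 1: at line 2 remove [nsapi,lbtrc,lwqgy] add [tlioo,skar] -> 8 lines: alod rfw jcey tlioo skar khbj riw hzqn
Hunk 2: at line 2 remove [jcey,tlioo,skar] add [zosl,mznea] -> 7 lines: alod rfw zosl mznea khbj riw hzqn
Hunk 3: at line 1 remove [zosl,mznea,khbj] add [wqvkh] -> 5 lines: alod rfw wqvkh riw hzqn
Hunk 4: at line 1 remove [wqvkh] add [dzuj] -> 5 lines: alod rfw dzuj riw hzqn
Hunk 5: at line 1 remove [rfw,dzuj,riw] add [zhevm] -> 3 lines: alod zhevm hzqn
Hunk 6: at line 1 remove [zhevm] add [pka,ywl] -> 4 lines: alod pka ywl hzqn
Hunk 7: at line 2 remove [ywl] add [csgjq,pam] -> 5 lines: alod pka csgjq pam hzqn
Final line 3: csgjq

Answer: csgjq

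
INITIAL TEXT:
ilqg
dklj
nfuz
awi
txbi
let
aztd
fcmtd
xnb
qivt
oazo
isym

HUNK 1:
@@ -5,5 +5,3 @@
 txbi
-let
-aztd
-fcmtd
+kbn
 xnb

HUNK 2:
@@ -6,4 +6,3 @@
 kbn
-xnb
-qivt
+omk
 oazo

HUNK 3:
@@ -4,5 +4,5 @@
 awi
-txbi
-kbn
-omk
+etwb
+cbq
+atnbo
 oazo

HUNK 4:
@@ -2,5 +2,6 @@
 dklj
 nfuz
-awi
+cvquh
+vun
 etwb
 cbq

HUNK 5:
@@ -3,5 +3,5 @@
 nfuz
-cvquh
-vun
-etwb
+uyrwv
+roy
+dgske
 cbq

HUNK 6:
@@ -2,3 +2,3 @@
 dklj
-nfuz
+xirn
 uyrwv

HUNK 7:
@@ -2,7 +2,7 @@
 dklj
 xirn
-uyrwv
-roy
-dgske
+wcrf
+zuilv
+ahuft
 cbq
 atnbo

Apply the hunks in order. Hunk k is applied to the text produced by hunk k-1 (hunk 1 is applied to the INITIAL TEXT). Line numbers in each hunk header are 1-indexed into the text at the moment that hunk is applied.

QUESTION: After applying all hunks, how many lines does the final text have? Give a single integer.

Answer: 10

Derivation:
Hunk 1: at line 5 remove [let,aztd,fcmtd] add [kbn] -> 10 lines: ilqg dklj nfuz awi txbi kbn xnb qivt oazo isym
Hunk 2: at line 6 remove [xnb,qivt] add [omk] -> 9 lines: ilqg dklj nfuz awi txbi kbn omk oazo isym
Hunk 3: at line 4 remove [txbi,kbn,omk] add [etwb,cbq,atnbo] -> 9 lines: ilqg dklj nfuz awi etwb cbq atnbo oazo isym
Hunk 4: at line 2 remove [awi] add [cvquh,vun] -> 10 lines: ilqg dklj nfuz cvquh vun etwb cbq atnbo oazo isym
Hunk 5: at line 3 remove [cvquh,vun,etwb] add [uyrwv,roy,dgske] -> 10 lines: ilqg dklj nfuz uyrwv roy dgske cbq atnbo oazo isym
Hunk 6: at line 2 remove [nfuz] add [xirn] -> 10 lines: ilqg dklj xirn uyrwv roy dgske cbq atnbo oazo isym
Hunk 7: at line 2 remove [uyrwv,roy,dgske] add [wcrf,zuilv,ahuft] -> 10 lines: ilqg dklj xirn wcrf zuilv ahuft cbq atnbo oazo isym
Final line count: 10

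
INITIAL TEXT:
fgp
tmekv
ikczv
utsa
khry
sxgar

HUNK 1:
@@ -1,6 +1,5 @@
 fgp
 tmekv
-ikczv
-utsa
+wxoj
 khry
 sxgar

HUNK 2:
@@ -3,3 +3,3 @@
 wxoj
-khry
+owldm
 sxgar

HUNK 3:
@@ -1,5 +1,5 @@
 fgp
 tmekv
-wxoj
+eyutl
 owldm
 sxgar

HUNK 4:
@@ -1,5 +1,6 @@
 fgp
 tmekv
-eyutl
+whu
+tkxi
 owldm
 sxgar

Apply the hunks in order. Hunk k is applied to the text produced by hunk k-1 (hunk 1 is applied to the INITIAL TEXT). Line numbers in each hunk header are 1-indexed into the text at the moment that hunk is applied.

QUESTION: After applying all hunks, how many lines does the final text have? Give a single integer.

Hunk 1: at line 1 remove [ikczv,utsa] add [wxoj] -> 5 lines: fgp tmekv wxoj khry sxgar
Hunk 2: at line 3 remove [khry] add [owldm] -> 5 lines: fgp tmekv wxoj owldm sxgar
Hunk 3: at line 1 remove [wxoj] add [eyutl] -> 5 lines: fgp tmekv eyutl owldm sxgar
Hunk 4: at line 1 remove [eyutl] add [whu,tkxi] -> 6 lines: fgp tmekv whu tkxi owldm sxgar
Final line count: 6

Answer: 6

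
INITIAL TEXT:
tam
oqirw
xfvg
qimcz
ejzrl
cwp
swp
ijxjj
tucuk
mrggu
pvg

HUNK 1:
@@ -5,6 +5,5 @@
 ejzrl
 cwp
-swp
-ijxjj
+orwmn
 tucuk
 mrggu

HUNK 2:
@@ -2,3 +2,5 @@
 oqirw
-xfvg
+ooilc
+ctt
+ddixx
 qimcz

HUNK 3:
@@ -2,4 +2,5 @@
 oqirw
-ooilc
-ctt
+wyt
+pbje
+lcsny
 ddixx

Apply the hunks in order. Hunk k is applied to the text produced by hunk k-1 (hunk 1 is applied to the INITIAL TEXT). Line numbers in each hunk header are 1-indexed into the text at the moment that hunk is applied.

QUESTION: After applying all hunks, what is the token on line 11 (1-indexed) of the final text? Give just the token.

Hunk 1: at line 5 remove [swp,ijxjj] add [orwmn] -> 10 lines: tam oqirw xfvg qimcz ejzrl cwp orwmn tucuk mrggu pvg
Hunk 2: at line 2 remove [xfvg] add [ooilc,ctt,ddixx] -> 12 lines: tam oqirw ooilc ctt ddixx qimcz ejzrl cwp orwmn tucuk mrggu pvg
Hunk 3: at line 2 remove [ooilc,ctt] add [wyt,pbje,lcsny] -> 13 lines: tam oqirw wyt pbje lcsny ddixx qimcz ejzrl cwp orwmn tucuk mrggu pvg
Final line 11: tucuk

Answer: tucuk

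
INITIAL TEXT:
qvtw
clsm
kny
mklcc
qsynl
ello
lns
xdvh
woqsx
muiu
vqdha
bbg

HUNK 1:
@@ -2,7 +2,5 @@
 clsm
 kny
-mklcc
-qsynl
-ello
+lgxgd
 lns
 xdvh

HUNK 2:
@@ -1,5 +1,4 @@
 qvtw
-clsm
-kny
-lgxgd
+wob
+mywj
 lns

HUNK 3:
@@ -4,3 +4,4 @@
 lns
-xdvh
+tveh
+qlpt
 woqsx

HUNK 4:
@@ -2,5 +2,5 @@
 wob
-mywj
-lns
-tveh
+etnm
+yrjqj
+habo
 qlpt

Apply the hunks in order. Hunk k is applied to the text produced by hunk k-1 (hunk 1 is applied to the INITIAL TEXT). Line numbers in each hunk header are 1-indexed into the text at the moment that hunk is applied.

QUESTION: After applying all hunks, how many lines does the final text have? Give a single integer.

Answer: 10

Derivation:
Hunk 1: at line 2 remove [mklcc,qsynl,ello] add [lgxgd] -> 10 lines: qvtw clsm kny lgxgd lns xdvh woqsx muiu vqdha bbg
Hunk 2: at line 1 remove [clsm,kny,lgxgd] add [wob,mywj] -> 9 lines: qvtw wob mywj lns xdvh woqsx muiu vqdha bbg
Hunk 3: at line 4 remove [xdvh] add [tveh,qlpt] -> 10 lines: qvtw wob mywj lns tveh qlpt woqsx muiu vqdha bbg
Hunk 4: at line 2 remove [mywj,lns,tveh] add [etnm,yrjqj,habo] -> 10 lines: qvtw wob etnm yrjqj habo qlpt woqsx muiu vqdha bbg
Final line count: 10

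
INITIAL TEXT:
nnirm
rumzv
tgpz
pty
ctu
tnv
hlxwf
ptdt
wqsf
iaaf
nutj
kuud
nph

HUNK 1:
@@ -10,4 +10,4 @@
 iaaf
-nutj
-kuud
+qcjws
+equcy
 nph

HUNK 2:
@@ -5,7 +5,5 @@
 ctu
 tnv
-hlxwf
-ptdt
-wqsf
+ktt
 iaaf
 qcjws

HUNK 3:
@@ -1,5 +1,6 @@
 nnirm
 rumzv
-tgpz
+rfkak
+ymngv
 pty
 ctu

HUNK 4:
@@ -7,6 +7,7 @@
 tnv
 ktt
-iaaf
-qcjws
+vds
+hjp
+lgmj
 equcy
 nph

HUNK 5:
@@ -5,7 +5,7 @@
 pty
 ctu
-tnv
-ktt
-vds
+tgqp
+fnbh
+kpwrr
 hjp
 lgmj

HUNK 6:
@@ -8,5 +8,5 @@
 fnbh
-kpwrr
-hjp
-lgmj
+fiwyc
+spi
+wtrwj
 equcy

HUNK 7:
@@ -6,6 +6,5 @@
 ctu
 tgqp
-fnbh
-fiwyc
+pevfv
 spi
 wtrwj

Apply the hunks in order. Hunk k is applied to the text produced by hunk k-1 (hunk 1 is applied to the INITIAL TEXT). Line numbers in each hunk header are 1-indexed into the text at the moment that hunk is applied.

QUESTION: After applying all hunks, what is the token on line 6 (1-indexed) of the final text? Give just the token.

Answer: ctu

Derivation:
Hunk 1: at line 10 remove [nutj,kuud] add [qcjws,equcy] -> 13 lines: nnirm rumzv tgpz pty ctu tnv hlxwf ptdt wqsf iaaf qcjws equcy nph
Hunk 2: at line 5 remove [hlxwf,ptdt,wqsf] add [ktt] -> 11 lines: nnirm rumzv tgpz pty ctu tnv ktt iaaf qcjws equcy nph
Hunk 3: at line 1 remove [tgpz] add [rfkak,ymngv] -> 12 lines: nnirm rumzv rfkak ymngv pty ctu tnv ktt iaaf qcjws equcy nph
Hunk 4: at line 7 remove [iaaf,qcjws] add [vds,hjp,lgmj] -> 13 lines: nnirm rumzv rfkak ymngv pty ctu tnv ktt vds hjp lgmj equcy nph
Hunk 5: at line 5 remove [tnv,ktt,vds] add [tgqp,fnbh,kpwrr] -> 13 lines: nnirm rumzv rfkak ymngv pty ctu tgqp fnbh kpwrr hjp lgmj equcy nph
Hunk 6: at line 8 remove [kpwrr,hjp,lgmj] add [fiwyc,spi,wtrwj] -> 13 lines: nnirm rumzv rfkak ymngv pty ctu tgqp fnbh fiwyc spi wtrwj equcy nph
Hunk 7: at line 6 remove [fnbh,fiwyc] add [pevfv] -> 12 lines: nnirm rumzv rfkak ymngv pty ctu tgqp pevfv spi wtrwj equcy nph
Final line 6: ctu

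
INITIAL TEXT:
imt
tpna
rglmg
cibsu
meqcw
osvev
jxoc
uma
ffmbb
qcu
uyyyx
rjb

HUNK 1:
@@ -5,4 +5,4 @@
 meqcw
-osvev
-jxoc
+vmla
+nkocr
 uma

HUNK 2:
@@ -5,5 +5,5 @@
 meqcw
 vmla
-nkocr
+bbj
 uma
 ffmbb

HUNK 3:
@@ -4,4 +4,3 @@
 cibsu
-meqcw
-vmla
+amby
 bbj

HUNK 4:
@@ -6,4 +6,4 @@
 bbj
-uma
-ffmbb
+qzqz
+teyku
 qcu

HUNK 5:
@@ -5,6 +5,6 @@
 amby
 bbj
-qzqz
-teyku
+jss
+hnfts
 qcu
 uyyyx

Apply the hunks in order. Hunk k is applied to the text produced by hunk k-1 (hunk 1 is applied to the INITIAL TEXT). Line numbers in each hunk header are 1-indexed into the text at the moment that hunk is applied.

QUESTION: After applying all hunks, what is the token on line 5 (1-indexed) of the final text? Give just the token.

Hunk 1: at line 5 remove [osvev,jxoc] add [vmla,nkocr] -> 12 lines: imt tpna rglmg cibsu meqcw vmla nkocr uma ffmbb qcu uyyyx rjb
Hunk 2: at line 5 remove [nkocr] add [bbj] -> 12 lines: imt tpna rglmg cibsu meqcw vmla bbj uma ffmbb qcu uyyyx rjb
Hunk 3: at line 4 remove [meqcw,vmla] add [amby] -> 11 lines: imt tpna rglmg cibsu amby bbj uma ffmbb qcu uyyyx rjb
Hunk 4: at line 6 remove [uma,ffmbb] add [qzqz,teyku] -> 11 lines: imt tpna rglmg cibsu amby bbj qzqz teyku qcu uyyyx rjb
Hunk 5: at line 5 remove [qzqz,teyku] add [jss,hnfts] -> 11 lines: imt tpna rglmg cibsu amby bbj jss hnfts qcu uyyyx rjb
Final line 5: amby

Answer: amby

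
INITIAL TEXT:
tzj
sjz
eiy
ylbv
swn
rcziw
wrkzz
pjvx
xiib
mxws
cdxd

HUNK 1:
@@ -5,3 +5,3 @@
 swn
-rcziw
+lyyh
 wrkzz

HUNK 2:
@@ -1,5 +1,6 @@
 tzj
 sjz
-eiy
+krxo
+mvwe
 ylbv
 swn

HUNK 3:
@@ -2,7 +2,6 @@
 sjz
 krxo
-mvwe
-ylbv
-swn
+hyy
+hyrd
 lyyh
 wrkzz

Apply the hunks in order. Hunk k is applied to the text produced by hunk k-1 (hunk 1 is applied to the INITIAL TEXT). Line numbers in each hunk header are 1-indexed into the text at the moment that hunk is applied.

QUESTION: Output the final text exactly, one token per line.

Hunk 1: at line 5 remove [rcziw] add [lyyh] -> 11 lines: tzj sjz eiy ylbv swn lyyh wrkzz pjvx xiib mxws cdxd
Hunk 2: at line 1 remove [eiy] add [krxo,mvwe] -> 12 lines: tzj sjz krxo mvwe ylbv swn lyyh wrkzz pjvx xiib mxws cdxd
Hunk 3: at line 2 remove [mvwe,ylbv,swn] add [hyy,hyrd] -> 11 lines: tzj sjz krxo hyy hyrd lyyh wrkzz pjvx xiib mxws cdxd

Answer: tzj
sjz
krxo
hyy
hyrd
lyyh
wrkzz
pjvx
xiib
mxws
cdxd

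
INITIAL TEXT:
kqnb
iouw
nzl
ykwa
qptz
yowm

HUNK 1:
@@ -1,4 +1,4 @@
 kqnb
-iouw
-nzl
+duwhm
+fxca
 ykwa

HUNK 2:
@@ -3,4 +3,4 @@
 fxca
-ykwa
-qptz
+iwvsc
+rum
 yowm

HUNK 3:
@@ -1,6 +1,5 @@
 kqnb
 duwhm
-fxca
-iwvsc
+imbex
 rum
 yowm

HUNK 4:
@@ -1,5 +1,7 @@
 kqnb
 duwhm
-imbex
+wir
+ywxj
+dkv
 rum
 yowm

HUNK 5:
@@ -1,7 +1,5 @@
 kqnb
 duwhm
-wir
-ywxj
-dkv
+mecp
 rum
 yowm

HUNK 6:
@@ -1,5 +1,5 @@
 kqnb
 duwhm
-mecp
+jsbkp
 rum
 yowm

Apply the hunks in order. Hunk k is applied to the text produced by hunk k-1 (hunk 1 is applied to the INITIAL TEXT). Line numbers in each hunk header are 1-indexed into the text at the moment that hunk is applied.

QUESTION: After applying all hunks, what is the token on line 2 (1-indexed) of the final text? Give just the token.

Answer: duwhm

Derivation:
Hunk 1: at line 1 remove [iouw,nzl] add [duwhm,fxca] -> 6 lines: kqnb duwhm fxca ykwa qptz yowm
Hunk 2: at line 3 remove [ykwa,qptz] add [iwvsc,rum] -> 6 lines: kqnb duwhm fxca iwvsc rum yowm
Hunk 3: at line 1 remove [fxca,iwvsc] add [imbex] -> 5 lines: kqnb duwhm imbex rum yowm
Hunk 4: at line 1 remove [imbex] add [wir,ywxj,dkv] -> 7 lines: kqnb duwhm wir ywxj dkv rum yowm
Hunk 5: at line 1 remove [wir,ywxj,dkv] add [mecp] -> 5 lines: kqnb duwhm mecp rum yowm
Hunk 6: at line 1 remove [mecp] add [jsbkp] -> 5 lines: kqnb duwhm jsbkp rum yowm
Final line 2: duwhm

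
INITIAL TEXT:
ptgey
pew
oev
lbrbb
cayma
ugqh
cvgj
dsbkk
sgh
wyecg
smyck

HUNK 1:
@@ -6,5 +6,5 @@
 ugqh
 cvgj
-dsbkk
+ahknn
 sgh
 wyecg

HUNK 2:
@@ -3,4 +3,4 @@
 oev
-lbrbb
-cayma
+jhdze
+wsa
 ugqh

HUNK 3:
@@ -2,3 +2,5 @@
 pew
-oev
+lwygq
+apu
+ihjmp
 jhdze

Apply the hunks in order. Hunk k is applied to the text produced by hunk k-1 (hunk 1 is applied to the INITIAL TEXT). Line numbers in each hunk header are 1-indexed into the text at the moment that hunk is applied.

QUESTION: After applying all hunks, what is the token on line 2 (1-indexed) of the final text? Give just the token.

Hunk 1: at line 6 remove [dsbkk] add [ahknn] -> 11 lines: ptgey pew oev lbrbb cayma ugqh cvgj ahknn sgh wyecg smyck
Hunk 2: at line 3 remove [lbrbb,cayma] add [jhdze,wsa] -> 11 lines: ptgey pew oev jhdze wsa ugqh cvgj ahknn sgh wyecg smyck
Hunk 3: at line 2 remove [oev] add [lwygq,apu,ihjmp] -> 13 lines: ptgey pew lwygq apu ihjmp jhdze wsa ugqh cvgj ahknn sgh wyecg smyck
Final line 2: pew

Answer: pew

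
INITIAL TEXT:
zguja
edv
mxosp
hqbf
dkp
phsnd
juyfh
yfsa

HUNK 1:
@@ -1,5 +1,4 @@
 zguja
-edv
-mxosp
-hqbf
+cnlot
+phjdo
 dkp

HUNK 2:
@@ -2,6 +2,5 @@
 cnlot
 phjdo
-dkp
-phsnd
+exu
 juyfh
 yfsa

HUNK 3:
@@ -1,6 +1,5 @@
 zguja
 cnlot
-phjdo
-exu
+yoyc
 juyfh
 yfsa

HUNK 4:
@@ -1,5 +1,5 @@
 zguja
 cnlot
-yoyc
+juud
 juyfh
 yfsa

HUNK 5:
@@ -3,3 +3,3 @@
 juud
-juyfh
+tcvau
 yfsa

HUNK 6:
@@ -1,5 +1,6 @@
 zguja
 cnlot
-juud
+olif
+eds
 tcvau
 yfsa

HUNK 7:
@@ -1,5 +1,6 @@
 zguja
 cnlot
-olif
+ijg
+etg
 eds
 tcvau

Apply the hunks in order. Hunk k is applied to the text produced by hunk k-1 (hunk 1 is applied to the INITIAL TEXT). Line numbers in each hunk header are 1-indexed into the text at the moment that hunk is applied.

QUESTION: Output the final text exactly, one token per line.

Hunk 1: at line 1 remove [edv,mxosp,hqbf] add [cnlot,phjdo] -> 7 lines: zguja cnlot phjdo dkp phsnd juyfh yfsa
Hunk 2: at line 2 remove [dkp,phsnd] add [exu] -> 6 lines: zguja cnlot phjdo exu juyfh yfsa
Hunk 3: at line 1 remove [phjdo,exu] add [yoyc] -> 5 lines: zguja cnlot yoyc juyfh yfsa
Hunk 4: at line 1 remove [yoyc] add [juud] -> 5 lines: zguja cnlot juud juyfh yfsa
Hunk 5: at line 3 remove [juyfh] add [tcvau] -> 5 lines: zguja cnlot juud tcvau yfsa
Hunk 6: at line 1 remove [juud] add [olif,eds] -> 6 lines: zguja cnlot olif eds tcvau yfsa
Hunk 7: at line 1 remove [olif] add [ijg,etg] -> 7 lines: zguja cnlot ijg etg eds tcvau yfsa

Answer: zguja
cnlot
ijg
etg
eds
tcvau
yfsa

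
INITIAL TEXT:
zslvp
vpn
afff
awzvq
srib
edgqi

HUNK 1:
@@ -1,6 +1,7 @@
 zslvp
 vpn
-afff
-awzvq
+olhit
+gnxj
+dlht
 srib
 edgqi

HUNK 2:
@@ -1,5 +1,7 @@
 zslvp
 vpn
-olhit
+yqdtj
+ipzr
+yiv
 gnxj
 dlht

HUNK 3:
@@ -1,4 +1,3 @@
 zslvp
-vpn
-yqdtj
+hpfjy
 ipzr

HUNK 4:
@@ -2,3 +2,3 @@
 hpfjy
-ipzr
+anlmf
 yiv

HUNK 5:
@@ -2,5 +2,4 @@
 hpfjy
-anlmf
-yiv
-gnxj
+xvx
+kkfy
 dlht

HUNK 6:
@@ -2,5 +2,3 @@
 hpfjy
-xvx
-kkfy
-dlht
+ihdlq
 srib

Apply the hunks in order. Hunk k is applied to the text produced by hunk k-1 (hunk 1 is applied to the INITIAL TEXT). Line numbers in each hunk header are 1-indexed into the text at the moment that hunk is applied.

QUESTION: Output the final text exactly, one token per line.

Answer: zslvp
hpfjy
ihdlq
srib
edgqi

Derivation:
Hunk 1: at line 1 remove [afff,awzvq] add [olhit,gnxj,dlht] -> 7 lines: zslvp vpn olhit gnxj dlht srib edgqi
Hunk 2: at line 1 remove [olhit] add [yqdtj,ipzr,yiv] -> 9 lines: zslvp vpn yqdtj ipzr yiv gnxj dlht srib edgqi
Hunk 3: at line 1 remove [vpn,yqdtj] add [hpfjy] -> 8 lines: zslvp hpfjy ipzr yiv gnxj dlht srib edgqi
Hunk 4: at line 2 remove [ipzr] add [anlmf] -> 8 lines: zslvp hpfjy anlmf yiv gnxj dlht srib edgqi
Hunk 5: at line 2 remove [anlmf,yiv,gnxj] add [xvx,kkfy] -> 7 lines: zslvp hpfjy xvx kkfy dlht srib edgqi
Hunk 6: at line 2 remove [xvx,kkfy,dlht] add [ihdlq] -> 5 lines: zslvp hpfjy ihdlq srib edgqi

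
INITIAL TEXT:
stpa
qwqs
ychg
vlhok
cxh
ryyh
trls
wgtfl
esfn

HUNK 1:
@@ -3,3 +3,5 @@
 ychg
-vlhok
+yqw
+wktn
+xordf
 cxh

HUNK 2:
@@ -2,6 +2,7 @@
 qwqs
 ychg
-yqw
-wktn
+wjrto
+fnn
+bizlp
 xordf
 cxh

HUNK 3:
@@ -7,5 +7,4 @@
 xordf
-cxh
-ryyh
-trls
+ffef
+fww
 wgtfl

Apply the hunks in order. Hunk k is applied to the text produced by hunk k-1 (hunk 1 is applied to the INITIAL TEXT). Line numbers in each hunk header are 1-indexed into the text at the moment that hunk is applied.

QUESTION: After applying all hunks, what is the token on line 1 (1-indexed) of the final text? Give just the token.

Hunk 1: at line 3 remove [vlhok] add [yqw,wktn,xordf] -> 11 lines: stpa qwqs ychg yqw wktn xordf cxh ryyh trls wgtfl esfn
Hunk 2: at line 2 remove [yqw,wktn] add [wjrto,fnn,bizlp] -> 12 lines: stpa qwqs ychg wjrto fnn bizlp xordf cxh ryyh trls wgtfl esfn
Hunk 3: at line 7 remove [cxh,ryyh,trls] add [ffef,fww] -> 11 lines: stpa qwqs ychg wjrto fnn bizlp xordf ffef fww wgtfl esfn
Final line 1: stpa

Answer: stpa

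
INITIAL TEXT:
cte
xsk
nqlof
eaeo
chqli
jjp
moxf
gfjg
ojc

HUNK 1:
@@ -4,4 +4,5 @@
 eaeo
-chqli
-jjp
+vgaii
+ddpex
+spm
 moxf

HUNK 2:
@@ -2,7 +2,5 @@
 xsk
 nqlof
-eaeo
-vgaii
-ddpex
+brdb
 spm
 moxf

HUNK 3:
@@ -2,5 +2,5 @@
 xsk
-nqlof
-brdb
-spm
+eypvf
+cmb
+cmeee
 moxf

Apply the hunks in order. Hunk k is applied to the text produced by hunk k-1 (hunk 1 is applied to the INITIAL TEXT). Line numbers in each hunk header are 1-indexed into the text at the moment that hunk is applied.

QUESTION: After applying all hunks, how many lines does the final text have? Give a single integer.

Answer: 8

Derivation:
Hunk 1: at line 4 remove [chqli,jjp] add [vgaii,ddpex,spm] -> 10 lines: cte xsk nqlof eaeo vgaii ddpex spm moxf gfjg ojc
Hunk 2: at line 2 remove [eaeo,vgaii,ddpex] add [brdb] -> 8 lines: cte xsk nqlof brdb spm moxf gfjg ojc
Hunk 3: at line 2 remove [nqlof,brdb,spm] add [eypvf,cmb,cmeee] -> 8 lines: cte xsk eypvf cmb cmeee moxf gfjg ojc
Final line count: 8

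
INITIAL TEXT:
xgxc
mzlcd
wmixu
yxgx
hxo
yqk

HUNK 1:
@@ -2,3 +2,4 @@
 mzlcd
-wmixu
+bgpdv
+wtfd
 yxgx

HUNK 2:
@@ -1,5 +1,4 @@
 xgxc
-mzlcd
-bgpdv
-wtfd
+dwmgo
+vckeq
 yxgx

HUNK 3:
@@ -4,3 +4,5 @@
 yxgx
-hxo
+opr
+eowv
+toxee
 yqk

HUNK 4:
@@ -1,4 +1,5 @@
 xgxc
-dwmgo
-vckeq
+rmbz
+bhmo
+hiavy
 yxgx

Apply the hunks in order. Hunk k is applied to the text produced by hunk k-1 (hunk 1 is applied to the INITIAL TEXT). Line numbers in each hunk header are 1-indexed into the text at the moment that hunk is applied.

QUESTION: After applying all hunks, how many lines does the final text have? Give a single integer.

Hunk 1: at line 2 remove [wmixu] add [bgpdv,wtfd] -> 7 lines: xgxc mzlcd bgpdv wtfd yxgx hxo yqk
Hunk 2: at line 1 remove [mzlcd,bgpdv,wtfd] add [dwmgo,vckeq] -> 6 lines: xgxc dwmgo vckeq yxgx hxo yqk
Hunk 3: at line 4 remove [hxo] add [opr,eowv,toxee] -> 8 lines: xgxc dwmgo vckeq yxgx opr eowv toxee yqk
Hunk 4: at line 1 remove [dwmgo,vckeq] add [rmbz,bhmo,hiavy] -> 9 lines: xgxc rmbz bhmo hiavy yxgx opr eowv toxee yqk
Final line count: 9

Answer: 9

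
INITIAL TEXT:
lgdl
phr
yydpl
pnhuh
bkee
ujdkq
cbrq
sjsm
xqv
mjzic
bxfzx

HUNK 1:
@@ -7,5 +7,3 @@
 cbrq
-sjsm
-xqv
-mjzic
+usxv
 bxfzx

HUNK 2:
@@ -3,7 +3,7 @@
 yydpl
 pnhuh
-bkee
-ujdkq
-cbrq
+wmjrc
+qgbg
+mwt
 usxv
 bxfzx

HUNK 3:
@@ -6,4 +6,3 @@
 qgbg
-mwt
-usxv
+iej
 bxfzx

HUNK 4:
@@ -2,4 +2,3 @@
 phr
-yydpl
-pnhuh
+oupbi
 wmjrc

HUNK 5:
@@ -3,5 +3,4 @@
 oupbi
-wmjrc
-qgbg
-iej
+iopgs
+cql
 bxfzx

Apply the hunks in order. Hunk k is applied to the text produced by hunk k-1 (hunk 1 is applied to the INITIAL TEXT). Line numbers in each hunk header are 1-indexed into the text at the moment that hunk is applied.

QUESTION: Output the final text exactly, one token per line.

Answer: lgdl
phr
oupbi
iopgs
cql
bxfzx

Derivation:
Hunk 1: at line 7 remove [sjsm,xqv,mjzic] add [usxv] -> 9 lines: lgdl phr yydpl pnhuh bkee ujdkq cbrq usxv bxfzx
Hunk 2: at line 3 remove [bkee,ujdkq,cbrq] add [wmjrc,qgbg,mwt] -> 9 lines: lgdl phr yydpl pnhuh wmjrc qgbg mwt usxv bxfzx
Hunk 3: at line 6 remove [mwt,usxv] add [iej] -> 8 lines: lgdl phr yydpl pnhuh wmjrc qgbg iej bxfzx
Hunk 4: at line 2 remove [yydpl,pnhuh] add [oupbi] -> 7 lines: lgdl phr oupbi wmjrc qgbg iej bxfzx
Hunk 5: at line 3 remove [wmjrc,qgbg,iej] add [iopgs,cql] -> 6 lines: lgdl phr oupbi iopgs cql bxfzx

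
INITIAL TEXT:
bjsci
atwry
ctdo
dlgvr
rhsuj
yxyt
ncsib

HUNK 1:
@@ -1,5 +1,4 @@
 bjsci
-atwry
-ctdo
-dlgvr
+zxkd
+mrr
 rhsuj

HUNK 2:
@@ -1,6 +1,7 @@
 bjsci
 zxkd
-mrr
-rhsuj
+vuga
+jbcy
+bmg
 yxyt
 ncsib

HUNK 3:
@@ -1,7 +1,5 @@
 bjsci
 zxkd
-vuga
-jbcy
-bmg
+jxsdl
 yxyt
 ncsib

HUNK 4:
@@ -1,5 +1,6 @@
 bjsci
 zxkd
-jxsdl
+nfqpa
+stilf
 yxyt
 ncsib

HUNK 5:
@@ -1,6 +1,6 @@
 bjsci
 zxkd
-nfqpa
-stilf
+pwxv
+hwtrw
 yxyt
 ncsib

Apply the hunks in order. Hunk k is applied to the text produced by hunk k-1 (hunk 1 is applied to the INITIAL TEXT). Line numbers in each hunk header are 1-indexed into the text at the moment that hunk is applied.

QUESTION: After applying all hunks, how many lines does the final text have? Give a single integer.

Answer: 6

Derivation:
Hunk 1: at line 1 remove [atwry,ctdo,dlgvr] add [zxkd,mrr] -> 6 lines: bjsci zxkd mrr rhsuj yxyt ncsib
Hunk 2: at line 1 remove [mrr,rhsuj] add [vuga,jbcy,bmg] -> 7 lines: bjsci zxkd vuga jbcy bmg yxyt ncsib
Hunk 3: at line 1 remove [vuga,jbcy,bmg] add [jxsdl] -> 5 lines: bjsci zxkd jxsdl yxyt ncsib
Hunk 4: at line 1 remove [jxsdl] add [nfqpa,stilf] -> 6 lines: bjsci zxkd nfqpa stilf yxyt ncsib
Hunk 5: at line 1 remove [nfqpa,stilf] add [pwxv,hwtrw] -> 6 lines: bjsci zxkd pwxv hwtrw yxyt ncsib
Final line count: 6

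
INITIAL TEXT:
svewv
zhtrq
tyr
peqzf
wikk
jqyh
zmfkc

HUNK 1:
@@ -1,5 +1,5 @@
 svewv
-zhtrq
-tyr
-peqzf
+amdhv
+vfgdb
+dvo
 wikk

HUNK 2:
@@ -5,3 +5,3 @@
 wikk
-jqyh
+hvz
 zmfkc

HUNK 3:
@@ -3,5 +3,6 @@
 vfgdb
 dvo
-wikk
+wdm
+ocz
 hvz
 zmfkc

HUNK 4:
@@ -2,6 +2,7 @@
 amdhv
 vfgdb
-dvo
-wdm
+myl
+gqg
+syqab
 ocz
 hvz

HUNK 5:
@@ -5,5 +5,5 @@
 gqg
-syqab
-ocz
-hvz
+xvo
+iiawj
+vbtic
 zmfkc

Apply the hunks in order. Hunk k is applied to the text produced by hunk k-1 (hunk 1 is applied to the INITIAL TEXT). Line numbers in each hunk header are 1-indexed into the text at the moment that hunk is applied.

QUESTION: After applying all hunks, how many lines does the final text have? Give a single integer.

Answer: 9

Derivation:
Hunk 1: at line 1 remove [zhtrq,tyr,peqzf] add [amdhv,vfgdb,dvo] -> 7 lines: svewv amdhv vfgdb dvo wikk jqyh zmfkc
Hunk 2: at line 5 remove [jqyh] add [hvz] -> 7 lines: svewv amdhv vfgdb dvo wikk hvz zmfkc
Hunk 3: at line 3 remove [wikk] add [wdm,ocz] -> 8 lines: svewv amdhv vfgdb dvo wdm ocz hvz zmfkc
Hunk 4: at line 2 remove [dvo,wdm] add [myl,gqg,syqab] -> 9 lines: svewv amdhv vfgdb myl gqg syqab ocz hvz zmfkc
Hunk 5: at line 5 remove [syqab,ocz,hvz] add [xvo,iiawj,vbtic] -> 9 lines: svewv amdhv vfgdb myl gqg xvo iiawj vbtic zmfkc
Final line count: 9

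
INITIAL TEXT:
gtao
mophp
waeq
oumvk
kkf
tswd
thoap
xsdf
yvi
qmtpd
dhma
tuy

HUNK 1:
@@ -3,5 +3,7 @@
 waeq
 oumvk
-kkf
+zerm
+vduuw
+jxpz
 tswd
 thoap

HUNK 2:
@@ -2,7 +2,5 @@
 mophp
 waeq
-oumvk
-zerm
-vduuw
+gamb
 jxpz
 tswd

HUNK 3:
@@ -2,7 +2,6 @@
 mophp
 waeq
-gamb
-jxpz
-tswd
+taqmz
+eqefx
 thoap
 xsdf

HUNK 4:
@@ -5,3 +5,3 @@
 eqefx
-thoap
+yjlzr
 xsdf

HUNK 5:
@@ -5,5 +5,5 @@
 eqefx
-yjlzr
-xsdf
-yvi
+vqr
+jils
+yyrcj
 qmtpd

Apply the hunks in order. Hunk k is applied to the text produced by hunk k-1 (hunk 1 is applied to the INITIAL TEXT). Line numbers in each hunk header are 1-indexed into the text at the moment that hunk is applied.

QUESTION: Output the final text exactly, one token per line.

Hunk 1: at line 3 remove [kkf] add [zerm,vduuw,jxpz] -> 14 lines: gtao mophp waeq oumvk zerm vduuw jxpz tswd thoap xsdf yvi qmtpd dhma tuy
Hunk 2: at line 2 remove [oumvk,zerm,vduuw] add [gamb] -> 12 lines: gtao mophp waeq gamb jxpz tswd thoap xsdf yvi qmtpd dhma tuy
Hunk 3: at line 2 remove [gamb,jxpz,tswd] add [taqmz,eqefx] -> 11 lines: gtao mophp waeq taqmz eqefx thoap xsdf yvi qmtpd dhma tuy
Hunk 4: at line 5 remove [thoap] add [yjlzr] -> 11 lines: gtao mophp waeq taqmz eqefx yjlzr xsdf yvi qmtpd dhma tuy
Hunk 5: at line 5 remove [yjlzr,xsdf,yvi] add [vqr,jils,yyrcj] -> 11 lines: gtao mophp waeq taqmz eqefx vqr jils yyrcj qmtpd dhma tuy

Answer: gtao
mophp
waeq
taqmz
eqefx
vqr
jils
yyrcj
qmtpd
dhma
tuy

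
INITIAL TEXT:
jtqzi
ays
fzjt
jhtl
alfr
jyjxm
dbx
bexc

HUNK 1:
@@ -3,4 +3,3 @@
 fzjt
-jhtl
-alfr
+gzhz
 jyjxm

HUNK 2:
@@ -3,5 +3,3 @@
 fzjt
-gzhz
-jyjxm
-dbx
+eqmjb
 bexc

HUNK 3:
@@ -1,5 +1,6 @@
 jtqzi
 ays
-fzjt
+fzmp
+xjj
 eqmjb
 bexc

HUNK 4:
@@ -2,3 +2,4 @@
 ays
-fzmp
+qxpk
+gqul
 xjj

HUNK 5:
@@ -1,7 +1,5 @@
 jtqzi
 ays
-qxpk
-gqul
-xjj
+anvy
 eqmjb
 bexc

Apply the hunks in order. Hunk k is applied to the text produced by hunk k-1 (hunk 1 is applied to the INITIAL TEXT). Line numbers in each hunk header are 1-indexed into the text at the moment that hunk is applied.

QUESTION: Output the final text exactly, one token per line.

Answer: jtqzi
ays
anvy
eqmjb
bexc

Derivation:
Hunk 1: at line 3 remove [jhtl,alfr] add [gzhz] -> 7 lines: jtqzi ays fzjt gzhz jyjxm dbx bexc
Hunk 2: at line 3 remove [gzhz,jyjxm,dbx] add [eqmjb] -> 5 lines: jtqzi ays fzjt eqmjb bexc
Hunk 3: at line 1 remove [fzjt] add [fzmp,xjj] -> 6 lines: jtqzi ays fzmp xjj eqmjb bexc
Hunk 4: at line 2 remove [fzmp] add [qxpk,gqul] -> 7 lines: jtqzi ays qxpk gqul xjj eqmjb bexc
Hunk 5: at line 1 remove [qxpk,gqul,xjj] add [anvy] -> 5 lines: jtqzi ays anvy eqmjb bexc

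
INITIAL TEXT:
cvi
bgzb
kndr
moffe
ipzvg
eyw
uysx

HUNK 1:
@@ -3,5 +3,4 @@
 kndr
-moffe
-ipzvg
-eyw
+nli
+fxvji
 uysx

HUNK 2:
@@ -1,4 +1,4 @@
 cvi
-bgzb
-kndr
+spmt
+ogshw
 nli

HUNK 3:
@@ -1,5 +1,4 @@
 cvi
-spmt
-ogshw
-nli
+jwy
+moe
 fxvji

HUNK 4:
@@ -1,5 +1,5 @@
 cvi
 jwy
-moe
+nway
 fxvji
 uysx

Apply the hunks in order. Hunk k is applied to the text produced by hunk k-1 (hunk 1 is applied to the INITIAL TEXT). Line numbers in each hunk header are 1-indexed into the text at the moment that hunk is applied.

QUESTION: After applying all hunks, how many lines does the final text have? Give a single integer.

Hunk 1: at line 3 remove [moffe,ipzvg,eyw] add [nli,fxvji] -> 6 lines: cvi bgzb kndr nli fxvji uysx
Hunk 2: at line 1 remove [bgzb,kndr] add [spmt,ogshw] -> 6 lines: cvi spmt ogshw nli fxvji uysx
Hunk 3: at line 1 remove [spmt,ogshw,nli] add [jwy,moe] -> 5 lines: cvi jwy moe fxvji uysx
Hunk 4: at line 1 remove [moe] add [nway] -> 5 lines: cvi jwy nway fxvji uysx
Final line count: 5

Answer: 5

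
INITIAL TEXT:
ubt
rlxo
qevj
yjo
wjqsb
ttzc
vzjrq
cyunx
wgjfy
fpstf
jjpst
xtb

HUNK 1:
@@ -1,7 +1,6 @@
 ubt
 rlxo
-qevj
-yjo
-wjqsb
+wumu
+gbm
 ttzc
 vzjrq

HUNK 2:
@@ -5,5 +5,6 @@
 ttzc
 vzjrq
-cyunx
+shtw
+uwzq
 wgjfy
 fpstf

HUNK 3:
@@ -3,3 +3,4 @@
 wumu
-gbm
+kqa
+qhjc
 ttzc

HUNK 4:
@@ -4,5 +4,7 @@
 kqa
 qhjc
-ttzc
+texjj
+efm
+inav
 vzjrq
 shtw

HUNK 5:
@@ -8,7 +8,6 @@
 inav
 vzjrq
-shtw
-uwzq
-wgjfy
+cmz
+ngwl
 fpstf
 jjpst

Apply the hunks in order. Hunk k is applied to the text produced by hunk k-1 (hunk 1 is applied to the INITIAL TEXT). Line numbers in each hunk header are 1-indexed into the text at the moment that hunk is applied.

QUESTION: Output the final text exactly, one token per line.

Answer: ubt
rlxo
wumu
kqa
qhjc
texjj
efm
inav
vzjrq
cmz
ngwl
fpstf
jjpst
xtb

Derivation:
Hunk 1: at line 1 remove [qevj,yjo,wjqsb] add [wumu,gbm] -> 11 lines: ubt rlxo wumu gbm ttzc vzjrq cyunx wgjfy fpstf jjpst xtb
Hunk 2: at line 5 remove [cyunx] add [shtw,uwzq] -> 12 lines: ubt rlxo wumu gbm ttzc vzjrq shtw uwzq wgjfy fpstf jjpst xtb
Hunk 3: at line 3 remove [gbm] add [kqa,qhjc] -> 13 lines: ubt rlxo wumu kqa qhjc ttzc vzjrq shtw uwzq wgjfy fpstf jjpst xtb
Hunk 4: at line 4 remove [ttzc] add [texjj,efm,inav] -> 15 lines: ubt rlxo wumu kqa qhjc texjj efm inav vzjrq shtw uwzq wgjfy fpstf jjpst xtb
Hunk 5: at line 8 remove [shtw,uwzq,wgjfy] add [cmz,ngwl] -> 14 lines: ubt rlxo wumu kqa qhjc texjj efm inav vzjrq cmz ngwl fpstf jjpst xtb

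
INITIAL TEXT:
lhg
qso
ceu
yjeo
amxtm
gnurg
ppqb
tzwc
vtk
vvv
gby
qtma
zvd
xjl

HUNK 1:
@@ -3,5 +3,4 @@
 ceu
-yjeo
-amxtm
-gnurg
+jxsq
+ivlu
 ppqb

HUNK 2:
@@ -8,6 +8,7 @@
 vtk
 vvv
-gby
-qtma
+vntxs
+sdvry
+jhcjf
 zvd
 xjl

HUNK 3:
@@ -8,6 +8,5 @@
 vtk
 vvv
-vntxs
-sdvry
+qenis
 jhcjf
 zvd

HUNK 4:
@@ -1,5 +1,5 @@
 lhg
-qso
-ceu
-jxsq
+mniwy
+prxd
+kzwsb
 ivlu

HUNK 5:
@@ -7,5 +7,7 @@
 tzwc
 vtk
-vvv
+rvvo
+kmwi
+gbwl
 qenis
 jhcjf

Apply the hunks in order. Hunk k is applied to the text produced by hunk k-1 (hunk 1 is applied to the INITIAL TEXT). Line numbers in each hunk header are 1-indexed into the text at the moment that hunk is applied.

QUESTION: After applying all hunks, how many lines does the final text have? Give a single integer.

Hunk 1: at line 3 remove [yjeo,amxtm,gnurg] add [jxsq,ivlu] -> 13 lines: lhg qso ceu jxsq ivlu ppqb tzwc vtk vvv gby qtma zvd xjl
Hunk 2: at line 8 remove [gby,qtma] add [vntxs,sdvry,jhcjf] -> 14 lines: lhg qso ceu jxsq ivlu ppqb tzwc vtk vvv vntxs sdvry jhcjf zvd xjl
Hunk 3: at line 8 remove [vntxs,sdvry] add [qenis] -> 13 lines: lhg qso ceu jxsq ivlu ppqb tzwc vtk vvv qenis jhcjf zvd xjl
Hunk 4: at line 1 remove [qso,ceu,jxsq] add [mniwy,prxd,kzwsb] -> 13 lines: lhg mniwy prxd kzwsb ivlu ppqb tzwc vtk vvv qenis jhcjf zvd xjl
Hunk 5: at line 7 remove [vvv] add [rvvo,kmwi,gbwl] -> 15 lines: lhg mniwy prxd kzwsb ivlu ppqb tzwc vtk rvvo kmwi gbwl qenis jhcjf zvd xjl
Final line count: 15

Answer: 15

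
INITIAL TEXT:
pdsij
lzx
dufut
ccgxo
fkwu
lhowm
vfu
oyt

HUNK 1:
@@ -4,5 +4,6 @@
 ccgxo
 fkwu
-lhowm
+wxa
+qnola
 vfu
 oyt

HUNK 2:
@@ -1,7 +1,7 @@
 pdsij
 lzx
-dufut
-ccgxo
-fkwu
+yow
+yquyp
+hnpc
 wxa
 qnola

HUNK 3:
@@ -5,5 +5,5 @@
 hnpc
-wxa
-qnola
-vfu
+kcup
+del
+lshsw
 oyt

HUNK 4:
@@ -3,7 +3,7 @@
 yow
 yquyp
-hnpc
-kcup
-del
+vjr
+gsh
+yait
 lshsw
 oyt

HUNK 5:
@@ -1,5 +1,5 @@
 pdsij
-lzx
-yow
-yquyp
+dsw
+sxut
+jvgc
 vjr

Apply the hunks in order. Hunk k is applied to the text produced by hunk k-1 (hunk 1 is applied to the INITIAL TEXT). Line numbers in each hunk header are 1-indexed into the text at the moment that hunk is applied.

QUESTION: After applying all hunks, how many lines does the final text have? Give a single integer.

Answer: 9

Derivation:
Hunk 1: at line 4 remove [lhowm] add [wxa,qnola] -> 9 lines: pdsij lzx dufut ccgxo fkwu wxa qnola vfu oyt
Hunk 2: at line 1 remove [dufut,ccgxo,fkwu] add [yow,yquyp,hnpc] -> 9 lines: pdsij lzx yow yquyp hnpc wxa qnola vfu oyt
Hunk 3: at line 5 remove [wxa,qnola,vfu] add [kcup,del,lshsw] -> 9 lines: pdsij lzx yow yquyp hnpc kcup del lshsw oyt
Hunk 4: at line 3 remove [hnpc,kcup,del] add [vjr,gsh,yait] -> 9 lines: pdsij lzx yow yquyp vjr gsh yait lshsw oyt
Hunk 5: at line 1 remove [lzx,yow,yquyp] add [dsw,sxut,jvgc] -> 9 lines: pdsij dsw sxut jvgc vjr gsh yait lshsw oyt
Final line count: 9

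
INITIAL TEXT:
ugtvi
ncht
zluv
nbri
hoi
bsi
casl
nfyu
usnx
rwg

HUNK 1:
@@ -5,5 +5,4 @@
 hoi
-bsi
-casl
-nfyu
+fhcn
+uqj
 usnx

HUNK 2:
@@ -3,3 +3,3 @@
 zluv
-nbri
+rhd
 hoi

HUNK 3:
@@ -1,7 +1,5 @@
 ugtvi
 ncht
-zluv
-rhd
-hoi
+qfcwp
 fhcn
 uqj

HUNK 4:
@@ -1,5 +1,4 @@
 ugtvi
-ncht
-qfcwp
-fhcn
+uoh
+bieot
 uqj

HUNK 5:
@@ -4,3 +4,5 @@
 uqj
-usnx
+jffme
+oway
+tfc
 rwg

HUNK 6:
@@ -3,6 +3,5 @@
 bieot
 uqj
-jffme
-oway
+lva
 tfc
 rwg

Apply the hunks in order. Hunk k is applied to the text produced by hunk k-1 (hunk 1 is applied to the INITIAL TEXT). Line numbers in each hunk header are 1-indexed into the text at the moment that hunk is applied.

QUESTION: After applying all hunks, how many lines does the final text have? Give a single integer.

Hunk 1: at line 5 remove [bsi,casl,nfyu] add [fhcn,uqj] -> 9 lines: ugtvi ncht zluv nbri hoi fhcn uqj usnx rwg
Hunk 2: at line 3 remove [nbri] add [rhd] -> 9 lines: ugtvi ncht zluv rhd hoi fhcn uqj usnx rwg
Hunk 3: at line 1 remove [zluv,rhd,hoi] add [qfcwp] -> 7 lines: ugtvi ncht qfcwp fhcn uqj usnx rwg
Hunk 4: at line 1 remove [ncht,qfcwp,fhcn] add [uoh,bieot] -> 6 lines: ugtvi uoh bieot uqj usnx rwg
Hunk 5: at line 4 remove [usnx] add [jffme,oway,tfc] -> 8 lines: ugtvi uoh bieot uqj jffme oway tfc rwg
Hunk 6: at line 3 remove [jffme,oway] add [lva] -> 7 lines: ugtvi uoh bieot uqj lva tfc rwg
Final line count: 7

Answer: 7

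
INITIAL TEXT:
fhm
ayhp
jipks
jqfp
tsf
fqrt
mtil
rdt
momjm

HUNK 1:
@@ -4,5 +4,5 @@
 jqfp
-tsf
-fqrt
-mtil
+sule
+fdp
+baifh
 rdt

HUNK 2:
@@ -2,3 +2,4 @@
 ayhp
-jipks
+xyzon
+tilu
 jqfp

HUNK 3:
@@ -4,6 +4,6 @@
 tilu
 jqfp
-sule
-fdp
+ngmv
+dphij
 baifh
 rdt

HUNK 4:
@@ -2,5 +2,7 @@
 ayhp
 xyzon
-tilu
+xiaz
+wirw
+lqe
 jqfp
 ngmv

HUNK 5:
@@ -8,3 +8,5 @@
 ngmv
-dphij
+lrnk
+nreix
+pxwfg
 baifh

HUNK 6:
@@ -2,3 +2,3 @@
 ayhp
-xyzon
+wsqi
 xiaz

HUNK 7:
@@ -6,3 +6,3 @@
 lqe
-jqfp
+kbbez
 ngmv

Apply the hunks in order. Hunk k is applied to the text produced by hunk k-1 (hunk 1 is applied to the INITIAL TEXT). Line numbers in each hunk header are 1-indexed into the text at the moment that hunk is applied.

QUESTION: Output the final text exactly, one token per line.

Hunk 1: at line 4 remove [tsf,fqrt,mtil] add [sule,fdp,baifh] -> 9 lines: fhm ayhp jipks jqfp sule fdp baifh rdt momjm
Hunk 2: at line 2 remove [jipks] add [xyzon,tilu] -> 10 lines: fhm ayhp xyzon tilu jqfp sule fdp baifh rdt momjm
Hunk 3: at line 4 remove [sule,fdp] add [ngmv,dphij] -> 10 lines: fhm ayhp xyzon tilu jqfp ngmv dphij baifh rdt momjm
Hunk 4: at line 2 remove [tilu] add [xiaz,wirw,lqe] -> 12 lines: fhm ayhp xyzon xiaz wirw lqe jqfp ngmv dphij baifh rdt momjm
Hunk 5: at line 8 remove [dphij] add [lrnk,nreix,pxwfg] -> 14 lines: fhm ayhp xyzon xiaz wirw lqe jqfp ngmv lrnk nreix pxwfg baifh rdt momjm
Hunk 6: at line 2 remove [xyzon] add [wsqi] -> 14 lines: fhm ayhp wsqi xiaz wirw lqe jqfp ngmv lrnk nreix pxwfg baifh rdt momjm
Hunk 7: at line 6 remove [jqfp] add [kbbez] -> 14 lines: fhm ayhp wsqi xiaz wirw lqe kbbez ngmv lrnk nreix pxwfg baifh rdt momjm

Answer: fhm
ayhp
wsqi
xiaz
wirw
lqe
kbbez
ngmv
lrnk
nreix
pxwfg
baifh
rdt
momjm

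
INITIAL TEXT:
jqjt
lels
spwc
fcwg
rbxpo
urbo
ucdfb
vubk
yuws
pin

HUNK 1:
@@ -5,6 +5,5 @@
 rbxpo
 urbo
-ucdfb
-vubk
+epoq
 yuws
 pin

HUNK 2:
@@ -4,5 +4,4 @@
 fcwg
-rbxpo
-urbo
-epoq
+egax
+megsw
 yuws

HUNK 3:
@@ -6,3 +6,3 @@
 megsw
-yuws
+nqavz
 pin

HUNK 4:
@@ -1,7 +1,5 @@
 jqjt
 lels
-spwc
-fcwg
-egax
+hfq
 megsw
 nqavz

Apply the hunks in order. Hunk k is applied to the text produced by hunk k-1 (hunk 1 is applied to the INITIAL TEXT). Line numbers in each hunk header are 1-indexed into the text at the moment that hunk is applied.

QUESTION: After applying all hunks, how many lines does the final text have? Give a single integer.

Hunk 1: at line 5 remove [ucdfb,vubk] add [epoq] -> 9 lines: jqjt lels spwc fcwg rbxpo urbo epoq yuws pin
Hunk 2: at line 4 remove [rbxpo,urbo,epoq] add [egax,megsw] -> 8 lines: jqjt lels spwc fcwg egax megsw yuws pin
Hunk 3: at line 6 remove [yuws] add [nqavz] -> 8 lines: jqjt lels spwc fcwg egax megsw nqavz pin
Hunk 4: at line 1 remove [spwc,fcwg,egax] add [hfq] -> 6 lines: jqjt lels hfq megsw nqavz pin
Final line count: 6

Answer: 6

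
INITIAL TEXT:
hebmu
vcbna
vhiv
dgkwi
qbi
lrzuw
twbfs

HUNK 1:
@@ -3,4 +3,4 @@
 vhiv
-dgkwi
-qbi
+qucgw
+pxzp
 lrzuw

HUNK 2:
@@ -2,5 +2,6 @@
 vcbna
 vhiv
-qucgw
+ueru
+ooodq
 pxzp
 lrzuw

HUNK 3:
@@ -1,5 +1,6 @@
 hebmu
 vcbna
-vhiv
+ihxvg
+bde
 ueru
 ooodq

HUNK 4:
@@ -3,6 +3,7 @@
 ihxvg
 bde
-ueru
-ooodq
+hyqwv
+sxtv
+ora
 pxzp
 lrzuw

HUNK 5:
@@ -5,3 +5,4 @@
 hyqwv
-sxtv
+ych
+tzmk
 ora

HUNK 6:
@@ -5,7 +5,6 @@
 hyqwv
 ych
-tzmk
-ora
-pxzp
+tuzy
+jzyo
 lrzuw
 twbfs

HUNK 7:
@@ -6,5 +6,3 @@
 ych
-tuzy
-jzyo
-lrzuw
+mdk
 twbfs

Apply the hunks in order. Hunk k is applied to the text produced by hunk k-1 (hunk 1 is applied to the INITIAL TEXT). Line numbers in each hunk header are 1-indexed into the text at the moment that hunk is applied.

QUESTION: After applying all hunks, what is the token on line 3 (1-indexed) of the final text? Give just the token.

Hunk 1: at line 3 remove [dgkwi,qbi] add [qucgw,pxzp] -> 7 lines: hebmu vcbna vhiv qucgw pxzp lrzuw twbfs
Hunk 2: at line 2 remove [qucgw] add [ueru,ooodq] -> 8 lines: hebmu vcbna vhiv ueru ooodq pxzp lrzuw twbfs
Hunk 3: at line 1 remove [vhiv] add [ihxvg,bde] -> 9 lines: hebmu vcbna ihxvg bde ueru ooodq pxzp lrzuw twbfs
Hunk 4: at line 3 remove [ueru,ooodq] add [hyqwv,sxtv,ora] -> 10 lines: hebmu vcbna ihxvg bde hyqwv sxtv ora pxzp lrzuw twbfs
Hunk 5: at line 5 remove [sxtv] add [ych,tzmk] -> 11 lines: hebmu vcbna ihxvg bde hyqwv ych tzmk ora pxzp lrzuw twbfs
Hunk 6: at line 5 remove [tzmk,ora,pxzp] add [tuzy,jzyo] -> 10 lines: hebmu vcbna ihxvg bde hyqwv ych tuzy jzyo lrzuw twbfs
Hunk 7: at line 6 remove [tuzy,jzyo,lrzuw] add [mdk] -> 8 lines: hebmu vcbna ihxvg bde hyqwv ych mdk twbfs
Final line 3: ihxvg

Answer: ihxvg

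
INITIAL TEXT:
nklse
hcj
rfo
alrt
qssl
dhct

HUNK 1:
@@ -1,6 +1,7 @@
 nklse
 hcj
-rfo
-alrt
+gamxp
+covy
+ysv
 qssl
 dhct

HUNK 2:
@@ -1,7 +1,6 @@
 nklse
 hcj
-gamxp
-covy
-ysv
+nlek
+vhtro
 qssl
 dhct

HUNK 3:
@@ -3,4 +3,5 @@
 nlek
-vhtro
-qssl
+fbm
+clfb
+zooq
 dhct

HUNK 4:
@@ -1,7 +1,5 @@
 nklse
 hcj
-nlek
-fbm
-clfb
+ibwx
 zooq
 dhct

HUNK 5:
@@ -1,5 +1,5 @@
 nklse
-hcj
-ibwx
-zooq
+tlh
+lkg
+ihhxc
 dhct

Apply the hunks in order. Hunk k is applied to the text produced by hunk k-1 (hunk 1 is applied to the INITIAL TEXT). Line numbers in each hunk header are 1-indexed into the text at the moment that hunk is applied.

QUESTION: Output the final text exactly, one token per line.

Answer: nklse
tlh
lkg
ihhxc
dhct

Derivation:
Hunk 1: at line 1 remove [rfo,alrt] add [gamxp,covy,ysv] -> 7 lines: nklse hcj gamxp covy ysv qssl dhct
Hunk 2: at line 1 remove [gamxp,covy,ysv] add [nlek,vhtro] -> 6 lines: nklse hcj nlek vhtro qssl dhct
Hunk 3: at line 3 remove [vhtro,qssl] add [fbm,clfb,zooq] -> 7 lines: nklse hcj nlek fbm clfb zooq dhct
Hunk 4: at line 1 remove [nlek,fbm,clfb] add [ibwx] -> 5 lines: nklse hcj ibwx zooq dhct
Hunk 5: at line 1 remove [hcj,ibwx,zooq] add [tlh,lkg,ihhxc] -> 5 lines: nklse tlh lkg ihhxc dhct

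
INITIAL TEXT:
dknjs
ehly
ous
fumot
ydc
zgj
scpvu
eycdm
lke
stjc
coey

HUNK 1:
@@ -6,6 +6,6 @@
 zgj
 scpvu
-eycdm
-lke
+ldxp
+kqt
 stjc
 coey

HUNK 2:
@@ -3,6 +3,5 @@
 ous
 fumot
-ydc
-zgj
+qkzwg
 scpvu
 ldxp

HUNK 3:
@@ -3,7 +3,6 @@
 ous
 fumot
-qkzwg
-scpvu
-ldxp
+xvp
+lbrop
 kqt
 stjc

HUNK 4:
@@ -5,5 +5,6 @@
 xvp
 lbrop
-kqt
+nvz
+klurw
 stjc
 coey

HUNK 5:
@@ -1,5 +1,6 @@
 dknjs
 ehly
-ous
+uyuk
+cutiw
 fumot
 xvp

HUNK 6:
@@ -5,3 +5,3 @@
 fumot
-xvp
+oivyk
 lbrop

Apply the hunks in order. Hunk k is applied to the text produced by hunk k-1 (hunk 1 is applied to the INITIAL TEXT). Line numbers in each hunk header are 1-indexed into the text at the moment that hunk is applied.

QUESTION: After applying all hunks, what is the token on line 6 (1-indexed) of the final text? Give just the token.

Answer: oivyk

Derivation:
Hunk 1: at line 6 remove [eycdm,lke] add [ldxp,kqt] -> 11 lines: dknjs ehly ous fumot ydc zgj scpvu ldxp kqt stjc coey
Hunk 2: at line 3 remove [ydc,zgj] add [qkzwg] -> 10 lines: dknjs ehly ous fumot qkzwg scpvu ldxp kqt stjc coey
Hunk 3: at line 3 remove [qkzwg,scpvu,ldxp] add [xvp,lbrop] -> 9 lines: dknjs ehly ous fumot xvp lbrop kqt stjc coey
Hunk 4: at line 5 remove [kqt] add [nvz,klurw] -> 10 lines: dknjs ehly ous fumot xvp lbrop nvz klurw stjc coey
Hunk 5: at line 1 remove [ous] add [uyuk,cutiw] -> 11 lines: dknjs ehly uyuk cutiw fumot xvp lbrop nvz klurw stjc coey
Hunk 6: at line 5 remove [xvp] add [oivyk] -> 11 lines: dknjs ehly uyuk cutiw fumot oivyk lbrop nvz klurw stjc coey
Final line 6: oivyk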